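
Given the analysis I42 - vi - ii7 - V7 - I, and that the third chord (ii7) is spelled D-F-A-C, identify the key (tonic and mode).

C major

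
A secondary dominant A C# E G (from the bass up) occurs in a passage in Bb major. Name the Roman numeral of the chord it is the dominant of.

The chord is a dominant seventh chord on A.
A dominant resolves down a perfect fifth: A → D. In Bb major, D is scale degree 3, i.e. iii.

iii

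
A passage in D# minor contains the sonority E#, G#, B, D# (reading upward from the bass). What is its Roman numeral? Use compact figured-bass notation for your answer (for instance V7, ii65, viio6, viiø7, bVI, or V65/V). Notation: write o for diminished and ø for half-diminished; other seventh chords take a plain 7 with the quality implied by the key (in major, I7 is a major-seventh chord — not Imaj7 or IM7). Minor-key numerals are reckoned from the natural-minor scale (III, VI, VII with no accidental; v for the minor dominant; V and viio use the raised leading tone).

iiø7

Stacked in thirds the chord is E#-G#-B-D#: a half-diminished seventh chord on E#.
E# is scale degree 2 in D# minor, and a half-diminished seventh chord on that degree is written iiø7.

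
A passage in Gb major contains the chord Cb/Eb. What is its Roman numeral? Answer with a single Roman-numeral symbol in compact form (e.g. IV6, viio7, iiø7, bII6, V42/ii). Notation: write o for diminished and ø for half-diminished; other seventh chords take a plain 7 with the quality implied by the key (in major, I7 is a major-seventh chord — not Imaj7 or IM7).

The pitches Cb-Eb-Gb form a major triad rooted on Cb.
Cb is scale degree 4 in Gb major, and a major triad on that degree is written IV.
With Eb in the bass the chord is in first inversion, so the figured bass is 6.

IV6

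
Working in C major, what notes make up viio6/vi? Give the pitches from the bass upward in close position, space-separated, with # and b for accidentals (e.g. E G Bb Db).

B D G#

The slash marks an applied leading-tone chord: viio of vi. In C major, vi is A, so the leading tone to it is G#, a half step below.
Building a diminished triad on G# gives G#-B-D.
The figured bass 6 indicates first inversion, placing the third (B) in the bass: B-D-G#.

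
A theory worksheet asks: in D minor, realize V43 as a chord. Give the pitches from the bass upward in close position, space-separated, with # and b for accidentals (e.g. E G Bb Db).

E G A C#

In D minor, the fifth degree is A. The dominant is major (leading tone raised), so V is a dominant seventh chord.
Stacking thirds from A gives A-C#-E-G.
The figured bass 43 indicates second inversion, placing the fifth (E) in the bass: E-G-A-C#.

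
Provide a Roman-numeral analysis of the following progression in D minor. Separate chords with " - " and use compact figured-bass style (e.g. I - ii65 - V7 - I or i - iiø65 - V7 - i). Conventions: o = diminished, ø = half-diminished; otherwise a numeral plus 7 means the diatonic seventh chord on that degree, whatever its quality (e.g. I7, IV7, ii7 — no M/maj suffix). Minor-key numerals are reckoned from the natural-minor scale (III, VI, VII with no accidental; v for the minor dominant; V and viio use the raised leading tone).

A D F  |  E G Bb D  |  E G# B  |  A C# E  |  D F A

i64 - iiø7 - V/V - V - i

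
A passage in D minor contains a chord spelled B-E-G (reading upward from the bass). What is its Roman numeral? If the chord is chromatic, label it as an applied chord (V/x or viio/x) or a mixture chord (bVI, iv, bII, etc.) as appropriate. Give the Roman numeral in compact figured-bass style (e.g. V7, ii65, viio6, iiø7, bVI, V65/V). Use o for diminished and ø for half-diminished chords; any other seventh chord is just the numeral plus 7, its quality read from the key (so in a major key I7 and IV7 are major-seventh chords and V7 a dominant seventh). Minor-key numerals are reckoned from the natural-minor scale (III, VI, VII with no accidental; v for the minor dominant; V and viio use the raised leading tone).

ii64

The pitches E-G-B form a minor triad rooted on E.
E is the second degree of D minor. This is the minor supertonic, borrowed from the parallel major (the Dorian ii).
With B in the bass the chord is in second inversion, so the figured bass is 64.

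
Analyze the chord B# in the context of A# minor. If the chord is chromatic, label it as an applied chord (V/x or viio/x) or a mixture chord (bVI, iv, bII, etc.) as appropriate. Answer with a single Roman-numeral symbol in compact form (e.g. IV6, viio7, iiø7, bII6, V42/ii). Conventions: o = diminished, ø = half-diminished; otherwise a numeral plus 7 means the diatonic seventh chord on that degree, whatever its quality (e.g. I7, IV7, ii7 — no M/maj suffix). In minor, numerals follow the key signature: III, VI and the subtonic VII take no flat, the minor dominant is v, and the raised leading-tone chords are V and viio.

V/V

The pitches B#-D##-F## form a major triad rooted on B#.
B# is not a diatonic chord root with this quality in A# minor, but it lies a perfect fifth above E# (V), so the chord functions as an applied dominant of V.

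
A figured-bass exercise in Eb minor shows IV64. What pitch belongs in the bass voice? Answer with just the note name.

IV in Eb minor has root Ab; the chord is Ab-C-Eb.
The figure 64 means second inversion — the fifth is in the bass.

Eb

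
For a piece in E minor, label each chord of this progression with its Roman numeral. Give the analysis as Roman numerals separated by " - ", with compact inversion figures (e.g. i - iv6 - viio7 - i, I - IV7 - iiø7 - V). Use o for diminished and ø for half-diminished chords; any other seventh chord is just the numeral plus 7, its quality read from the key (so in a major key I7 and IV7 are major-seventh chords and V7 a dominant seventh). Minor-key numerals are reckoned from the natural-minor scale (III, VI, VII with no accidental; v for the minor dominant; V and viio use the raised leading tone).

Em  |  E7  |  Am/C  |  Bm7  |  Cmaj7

i - V7/iv - iv6 - v7 - VI7

Em: minor triad on E = scale degree 1 → i.
E7: a dominant seventh chord on E, the applied dominant of iv → V7/iv.
Am/C has root A, degree 4 in E minor, so iv6.
Bm7 has root B, degree 5 in E minor, so v7.
Cmaj7 has root C, degree 6 in E minor, so VI7.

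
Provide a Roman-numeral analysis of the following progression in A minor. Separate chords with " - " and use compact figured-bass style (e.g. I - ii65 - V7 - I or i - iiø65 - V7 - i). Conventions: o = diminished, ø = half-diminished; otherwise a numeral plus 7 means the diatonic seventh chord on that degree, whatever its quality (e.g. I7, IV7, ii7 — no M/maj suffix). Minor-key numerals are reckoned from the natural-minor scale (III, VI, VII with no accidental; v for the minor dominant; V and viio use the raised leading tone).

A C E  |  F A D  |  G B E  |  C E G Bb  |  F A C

i - iv6 - v6 - V7/VI - VI

A-C-E: root A is the tonic; minor triad there is i.
F-A-D: minor triad on D = scale degree 4 → iv6.
G-B-E: minor triad on E = scale degree 5 → v6.
C-E-G-Bb is the secondary dominant of VI (dominant seventh chord on C): V7/VI.
F-A-C: major triad on F = scale degree 6 → VI.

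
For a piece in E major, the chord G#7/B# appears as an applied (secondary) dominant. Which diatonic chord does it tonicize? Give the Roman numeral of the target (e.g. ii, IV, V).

vi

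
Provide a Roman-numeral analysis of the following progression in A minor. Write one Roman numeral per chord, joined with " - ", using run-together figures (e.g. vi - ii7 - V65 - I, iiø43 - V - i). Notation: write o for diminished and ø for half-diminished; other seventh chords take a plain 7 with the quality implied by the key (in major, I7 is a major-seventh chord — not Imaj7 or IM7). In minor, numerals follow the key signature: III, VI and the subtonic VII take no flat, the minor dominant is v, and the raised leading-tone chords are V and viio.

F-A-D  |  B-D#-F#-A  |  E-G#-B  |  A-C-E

iv6 - V7/V - V - i

F-A-D: root D is the subdominant; minor triad there is iv6.
B-D#-F#-A: a dominant seventh chord on B, the applied dominant of V → V7/V.
E-G#-B: major triad on E = scale degree 5 → V.
A-C-E: minor triad on A = scale degree 1 → i.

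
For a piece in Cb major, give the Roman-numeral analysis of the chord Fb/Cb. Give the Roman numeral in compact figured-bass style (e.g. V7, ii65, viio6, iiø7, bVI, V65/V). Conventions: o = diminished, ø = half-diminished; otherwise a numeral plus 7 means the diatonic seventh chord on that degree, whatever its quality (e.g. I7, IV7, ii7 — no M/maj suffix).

Stacked in thirds the chord is Fb-Ab-Cb: a major triad on Fb.
Fb is scale degree 4 in Cb major, and a major triad on that degree is written IV.
With Cb in the bass the chord is in second inversion, so the figured bass is 64.

IV64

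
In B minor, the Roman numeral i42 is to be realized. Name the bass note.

A

i in B minor has root B; the chord is B-D-F#-A.
The figure 42 means third inversion — the seventh is in the bass.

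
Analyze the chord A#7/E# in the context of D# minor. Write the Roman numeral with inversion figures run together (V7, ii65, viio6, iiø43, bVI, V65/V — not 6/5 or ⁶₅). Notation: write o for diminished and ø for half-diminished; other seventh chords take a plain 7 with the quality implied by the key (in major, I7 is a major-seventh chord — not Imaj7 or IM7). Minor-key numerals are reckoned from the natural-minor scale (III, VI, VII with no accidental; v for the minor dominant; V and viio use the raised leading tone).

Stacked in thirds the chord is A#-C##-E#-G#: a dominant seventh chord on A#.
In D# minor, A# is the dominant; the diatonic dominant seventh chord there is V7.
With E# in the bass the chord is in second inversion, so the figured bass is 43.

V43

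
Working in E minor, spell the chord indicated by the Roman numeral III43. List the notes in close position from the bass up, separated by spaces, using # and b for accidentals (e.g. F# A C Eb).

D F# G B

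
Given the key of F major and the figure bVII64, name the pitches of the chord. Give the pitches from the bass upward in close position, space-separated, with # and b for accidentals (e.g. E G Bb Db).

bVII64 is a major triad on the lowered seventh degree (the subtonic), borrowed from the parallel minor. In F major that root is Eb.
So the chord is Eb-G-Bb, a major triad.
With the 64 figure the chord is in second inversion; from the bass Bb upward in close position it reads Bb-Eb-G.

Bb Eb G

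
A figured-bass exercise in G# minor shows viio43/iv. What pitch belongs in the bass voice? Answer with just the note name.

The applied chord viio43/iv is rooted on B#: B#-D#-F#-A.
The figure 43 means second inversion — the fifth is in the bass.

F#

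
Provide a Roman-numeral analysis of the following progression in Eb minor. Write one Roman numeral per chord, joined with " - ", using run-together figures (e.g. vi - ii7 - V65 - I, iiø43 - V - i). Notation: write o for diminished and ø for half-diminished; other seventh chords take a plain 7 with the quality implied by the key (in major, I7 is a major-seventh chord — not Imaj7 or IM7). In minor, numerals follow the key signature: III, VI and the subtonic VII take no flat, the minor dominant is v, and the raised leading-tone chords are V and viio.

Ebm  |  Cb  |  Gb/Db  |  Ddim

Ebm has root Eb, degree 1 in Eb minor, so i.
Cb: root Cb is the submediant; major triad there is VI.
Gb/Db: major triad on Gb = scale degree 3 → III64.
Ddim: diminished triad on D = scale degree 7 → viio.

i - VI - III64 - viio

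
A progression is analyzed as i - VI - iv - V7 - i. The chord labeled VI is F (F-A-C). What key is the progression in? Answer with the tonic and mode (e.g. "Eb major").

A minor

The chord F is a major triad rooted on F; its label is VI.
If F is scale degree 6 and the mode makes that degree carry a major triad, the tonic is A and the mode is minor.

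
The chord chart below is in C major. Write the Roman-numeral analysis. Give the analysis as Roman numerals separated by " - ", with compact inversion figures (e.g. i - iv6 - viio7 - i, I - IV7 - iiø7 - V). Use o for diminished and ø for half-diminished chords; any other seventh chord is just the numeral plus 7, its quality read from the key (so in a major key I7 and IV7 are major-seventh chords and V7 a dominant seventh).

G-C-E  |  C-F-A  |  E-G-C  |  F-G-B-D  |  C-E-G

G-C-E: root C is the tonic; major triad there is I64.
C-F-A has root F, degree 4 in C major, so IV64.
E-G-C: root C is the tonic; major triad there is I6.
F-G-B-D: root G is the dominant; dominant seventh chord there is V42.
C-E-G has root C, degree 1 in C major, so I.

I64 - IV64 - I6 - V42 - I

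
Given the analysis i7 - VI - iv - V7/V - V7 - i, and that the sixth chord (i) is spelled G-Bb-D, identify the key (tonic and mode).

The chord Gm is a minor triad rooted on G; its label is i.
If G is scale degree 1 and the mode makes that degree carry a minor triad, the tonic is G and the mode is minor.

G minor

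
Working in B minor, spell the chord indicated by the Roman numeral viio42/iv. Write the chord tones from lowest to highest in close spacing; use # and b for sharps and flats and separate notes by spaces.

C D# F# A

The slash marks an applied leading-tone chord: viio of iv. In B minor, iv is E, so the leading tone to it is D#, a half step below.
Building a fully diminished seventh chord on D# gives D#-F#-A-C.
With the 42 figure the chord is in third inversion; from the bass C upward in close position it reads C-D#-F#-A.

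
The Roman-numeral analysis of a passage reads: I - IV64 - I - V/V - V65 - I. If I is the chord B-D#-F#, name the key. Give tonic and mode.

The anchor chord is a major triad on B, labeled I.
If B is scale degree 1 and the mode makes that degree carry a major triad, the tonic is B and the mode is major.

B major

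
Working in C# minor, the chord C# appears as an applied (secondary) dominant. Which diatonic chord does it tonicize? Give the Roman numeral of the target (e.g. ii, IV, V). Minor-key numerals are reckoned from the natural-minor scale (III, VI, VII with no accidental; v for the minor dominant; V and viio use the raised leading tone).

The chord is a major triad on C#.
A dominant resolves down a perfect fifth: C# → F#. In C# minor, F# is scale degree 4, i.e. iv.

iv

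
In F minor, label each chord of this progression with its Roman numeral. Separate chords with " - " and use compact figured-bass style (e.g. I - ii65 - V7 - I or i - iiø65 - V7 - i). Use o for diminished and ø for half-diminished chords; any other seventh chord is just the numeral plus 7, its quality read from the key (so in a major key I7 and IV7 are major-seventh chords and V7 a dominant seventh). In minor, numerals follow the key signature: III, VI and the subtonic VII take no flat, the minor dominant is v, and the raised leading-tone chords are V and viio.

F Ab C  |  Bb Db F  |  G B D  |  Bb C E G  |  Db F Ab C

i - iv - V/V - V42 - VI7

F-Ab-C: minor triad on F = scale degree 1 → i.
Bb-Db-F: root Bb is the subdominant; minor triad there is iv.
G-B-D: chromatic; G is V of V, so V/V.
Bb-C-E-G: root C is the dominant; dominant seventh chord there is V42.
Db-F-Ab-C: root Db is the submediant; major seventh chord there is VI7.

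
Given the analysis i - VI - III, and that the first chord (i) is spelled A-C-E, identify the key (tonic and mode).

The chord Am is a minor triad rooted on A; its label is i.
If A is scale degree 1 and the mode makes that degree carry a minor triad, the tonic is A and the mode is minor.

A minor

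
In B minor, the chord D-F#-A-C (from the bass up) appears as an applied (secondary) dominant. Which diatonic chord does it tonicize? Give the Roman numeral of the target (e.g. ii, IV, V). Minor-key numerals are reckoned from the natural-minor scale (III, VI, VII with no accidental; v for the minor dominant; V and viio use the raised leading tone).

The chord is a dominant seventh chord on D.
A dominant resolves down a perfect fifth: D → G. In B minor, G is scale degree 6, i.e. VI.

VI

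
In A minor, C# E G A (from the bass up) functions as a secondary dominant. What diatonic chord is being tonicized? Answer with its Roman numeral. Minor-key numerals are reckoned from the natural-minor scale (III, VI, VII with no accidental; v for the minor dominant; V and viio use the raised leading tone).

The chord is a dominant seventh chord on A.
A dominant resolves down a perfect fifth: A → D. In A minor, D is scale degree 4, i.e. iv.

iv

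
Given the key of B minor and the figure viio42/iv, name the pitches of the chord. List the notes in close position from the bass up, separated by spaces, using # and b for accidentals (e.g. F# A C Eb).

C D# F# A

viio42/iv is a secondary leading-tone chord. The target iv is E in B minor; the applied chord is rooted a semitone below, on D#.
Building a fully diminished seventh chord on D# gives D#-F#-A-C.
With the 42 figure the chord is in third inversion; from the bass C upward in close position it reads C-D#-F#-A.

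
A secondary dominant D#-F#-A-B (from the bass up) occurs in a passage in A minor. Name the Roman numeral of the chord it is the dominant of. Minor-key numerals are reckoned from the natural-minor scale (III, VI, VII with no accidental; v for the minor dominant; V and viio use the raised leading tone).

V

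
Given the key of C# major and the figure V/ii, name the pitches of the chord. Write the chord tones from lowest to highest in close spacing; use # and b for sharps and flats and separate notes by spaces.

The slash means an applied dominant: we want the dominant of ii. In C# major, ii is D# minor, and its dominant is built on A#.
Building a major triad on A# gives A#-C##-E#.

A# C## E#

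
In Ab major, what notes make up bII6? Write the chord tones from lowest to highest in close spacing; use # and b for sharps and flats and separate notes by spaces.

bII6 is the Neapolitan sixth — a major triad on the lowered second degree, here in its customary first inversion. In Ab major that root is Bbb.
So the chord is Bbb-Db-Fb, a major triad.
The figured bass 6 indicates first inversion, placing the third (Db) in the bass: Db-Fb-Bbb.

Db Fb Bbb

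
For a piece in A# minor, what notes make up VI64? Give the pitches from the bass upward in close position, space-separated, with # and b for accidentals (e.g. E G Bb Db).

C# F# A#

The numeral's case and figure indicate a major triad. In A# minor its root, scale degree 6, is F#.
Stacking thirds from F# gives F#-A#-C#.
The figured bass 64 indicates second inversion, placing the fifth (C#) in the bass: C#-F#-A#.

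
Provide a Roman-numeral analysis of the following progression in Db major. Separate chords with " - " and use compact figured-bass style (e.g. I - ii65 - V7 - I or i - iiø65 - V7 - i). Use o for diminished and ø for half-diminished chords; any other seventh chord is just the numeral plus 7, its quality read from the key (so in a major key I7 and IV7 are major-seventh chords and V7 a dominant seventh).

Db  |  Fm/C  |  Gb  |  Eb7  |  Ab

I - iii64 - IV - V7/V - V

Db: root Db is the tonic; major triad there is I.
Fm/C has root F, degree 3 in Db major, so iii64.
Gb: major triad on Gb = scale degree 4 → IV.
Eb7: a dominant seventh chord on Eb, the applied dominant of V → V7/V.
Ab: root Ab is the dominant; major triad there is V.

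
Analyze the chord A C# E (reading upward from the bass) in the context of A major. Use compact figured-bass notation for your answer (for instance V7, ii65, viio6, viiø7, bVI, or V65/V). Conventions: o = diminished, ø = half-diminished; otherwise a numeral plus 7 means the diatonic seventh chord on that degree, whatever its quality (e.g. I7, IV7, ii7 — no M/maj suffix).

I

The pitches A-C#-E form a major triad rooted on A.
A is scale degree 1 in A major, and a major triad on that degree is written I.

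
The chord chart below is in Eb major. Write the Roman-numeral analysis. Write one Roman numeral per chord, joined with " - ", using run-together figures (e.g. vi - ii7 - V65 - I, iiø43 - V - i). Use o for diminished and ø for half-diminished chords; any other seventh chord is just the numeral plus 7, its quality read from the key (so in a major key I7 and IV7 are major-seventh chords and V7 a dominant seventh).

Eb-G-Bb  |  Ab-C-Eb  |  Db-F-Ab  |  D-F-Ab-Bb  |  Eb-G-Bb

I - IV - bVII - V65 - I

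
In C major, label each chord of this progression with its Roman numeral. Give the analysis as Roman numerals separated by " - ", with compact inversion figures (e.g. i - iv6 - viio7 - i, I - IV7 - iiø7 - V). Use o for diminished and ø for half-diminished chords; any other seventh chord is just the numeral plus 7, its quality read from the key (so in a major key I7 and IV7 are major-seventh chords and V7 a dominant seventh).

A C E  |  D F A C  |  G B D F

A-C-E has root A, degree 6 in C major, so vi.
D-F-A-C: root D is the supertonic; minor seventh chord there is ii7.
G-B-D-F has root G, degree 5 in C major, so V7.

vi - ii7 - V7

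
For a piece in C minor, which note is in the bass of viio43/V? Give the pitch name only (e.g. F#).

C

The applied chord viio43/V is rooted on F#: F#-A-C-Eb.
The figure 43 means second inversion — the fifth is in the bass.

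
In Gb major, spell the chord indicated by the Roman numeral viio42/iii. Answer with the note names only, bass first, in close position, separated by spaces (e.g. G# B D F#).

Gb A C Eb

viio42/iii is a secondary leading-tone chord. The target iii is Bb in Gb major; the applied chord is rooted a semitone below, on A.
Building a fully diminished seventh chord on A gives A-C-Eb-Gb.
With the 42 figure the chord is in third inversion; from the bass Gb upward in close position it reads Gb-A-C-Eb.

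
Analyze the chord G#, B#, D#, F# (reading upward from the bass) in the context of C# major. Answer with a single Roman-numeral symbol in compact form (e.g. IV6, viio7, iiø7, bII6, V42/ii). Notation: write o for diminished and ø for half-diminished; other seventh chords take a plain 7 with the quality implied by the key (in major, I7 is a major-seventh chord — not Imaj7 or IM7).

V7

The pitches G#-B#-D#-F# form a dominant seventh chord rooted on G#.
In C# major, G# is the dominant; the diatonic dominant seventh chord there is V7.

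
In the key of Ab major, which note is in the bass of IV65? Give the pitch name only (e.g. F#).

F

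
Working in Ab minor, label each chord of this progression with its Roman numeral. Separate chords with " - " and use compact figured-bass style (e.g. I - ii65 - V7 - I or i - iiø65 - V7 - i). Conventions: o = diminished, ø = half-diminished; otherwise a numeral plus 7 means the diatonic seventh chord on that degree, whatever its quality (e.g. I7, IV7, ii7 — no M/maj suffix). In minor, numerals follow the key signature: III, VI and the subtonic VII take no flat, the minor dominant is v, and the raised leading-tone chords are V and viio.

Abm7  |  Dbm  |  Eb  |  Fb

Abm7 has root Ab, degree 1 in Ab minor, so i7.
Dbm: minor triad on Db = scale degree 4 → iv.
Eb: root Eb is the dominant; major triad there is V.
Fb has root Fb, degree 6 in Ab minor, so VI.

i7 - iv - V - VI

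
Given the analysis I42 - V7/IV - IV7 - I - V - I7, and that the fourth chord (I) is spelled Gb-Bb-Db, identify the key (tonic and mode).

Gb major

I is given as Gb-Bb-Db — a major triad with root Gb.
If Gb is scale degree 1 and the mode makes that degree carry a major triad, the tonic is Gb and the mode is major.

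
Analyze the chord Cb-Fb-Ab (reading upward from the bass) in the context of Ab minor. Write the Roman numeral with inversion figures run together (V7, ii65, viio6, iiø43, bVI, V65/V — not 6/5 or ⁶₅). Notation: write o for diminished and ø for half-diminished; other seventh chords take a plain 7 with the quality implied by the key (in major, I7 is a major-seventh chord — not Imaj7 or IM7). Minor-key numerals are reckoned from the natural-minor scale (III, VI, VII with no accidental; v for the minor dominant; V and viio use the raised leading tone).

VI64

The pitches Fb-Ab-Cb form a major triad rooted on Fb.
Fb is scale degree 6 in Ab minor, and a major triad on that degree is written VI.
With Cb in the bass the chord is in second inversion, so the figured bass is 64.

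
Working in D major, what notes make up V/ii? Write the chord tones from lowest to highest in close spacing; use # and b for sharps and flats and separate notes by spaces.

B D# F#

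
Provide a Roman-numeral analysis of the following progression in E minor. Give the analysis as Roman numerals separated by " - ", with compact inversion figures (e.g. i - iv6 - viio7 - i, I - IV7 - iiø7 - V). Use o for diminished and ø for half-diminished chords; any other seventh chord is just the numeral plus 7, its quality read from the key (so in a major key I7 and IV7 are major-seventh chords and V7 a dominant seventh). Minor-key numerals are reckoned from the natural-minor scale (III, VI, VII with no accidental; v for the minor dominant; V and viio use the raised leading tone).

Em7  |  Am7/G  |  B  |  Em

Em7: minor seventh chord on E = scale degree 1 → i7.
Am7/G: minor seventh chord on A = scale degree 4 → iv42.
B has root B, degree 5 in E minor, so V.
Em: minor triad on E = scale degree 1 → i.

i7 - iv42 - V - i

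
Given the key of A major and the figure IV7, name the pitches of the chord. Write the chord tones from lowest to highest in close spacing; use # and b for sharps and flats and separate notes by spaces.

D F# A C#

In A major, the subdominant is D, and the diatonic chord built there is a major seventh chord.
That chord is spelled D-F#-A-C#.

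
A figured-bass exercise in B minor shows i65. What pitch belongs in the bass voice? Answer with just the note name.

D

i in B minor has root B; the chord is B-D-F#-A.
The figure 65 means first inversion — the third is in the bass.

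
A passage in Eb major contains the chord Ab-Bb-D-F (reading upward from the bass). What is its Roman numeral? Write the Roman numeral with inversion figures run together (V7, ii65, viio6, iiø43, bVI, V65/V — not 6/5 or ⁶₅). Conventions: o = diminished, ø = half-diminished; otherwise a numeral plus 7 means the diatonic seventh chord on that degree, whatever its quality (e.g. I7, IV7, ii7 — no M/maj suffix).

V42

Stacked in thirds the chord is Bb-D-F-Ab: a dominant seventh chord on Bb.
Bb is scale degree 5 in Eb major, and a dominant seventh chord on that degree is written V7.
With Ab in the bass the chord is in third inversion, so the figured bass is 42.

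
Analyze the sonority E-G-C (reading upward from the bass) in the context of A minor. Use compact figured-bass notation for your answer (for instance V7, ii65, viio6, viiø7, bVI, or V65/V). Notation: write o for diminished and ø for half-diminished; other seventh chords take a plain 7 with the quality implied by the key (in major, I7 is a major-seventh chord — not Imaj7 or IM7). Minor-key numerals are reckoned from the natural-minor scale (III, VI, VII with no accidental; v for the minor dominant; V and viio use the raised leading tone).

III6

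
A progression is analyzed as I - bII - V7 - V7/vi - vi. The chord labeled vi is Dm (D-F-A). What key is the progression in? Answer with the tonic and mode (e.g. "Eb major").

F major

vi is given as D-F-A — a minor triad with root D.
Counting down 5 scale steps from D places the tonic on F; a minor triad on degree 6 is diatonic only in major.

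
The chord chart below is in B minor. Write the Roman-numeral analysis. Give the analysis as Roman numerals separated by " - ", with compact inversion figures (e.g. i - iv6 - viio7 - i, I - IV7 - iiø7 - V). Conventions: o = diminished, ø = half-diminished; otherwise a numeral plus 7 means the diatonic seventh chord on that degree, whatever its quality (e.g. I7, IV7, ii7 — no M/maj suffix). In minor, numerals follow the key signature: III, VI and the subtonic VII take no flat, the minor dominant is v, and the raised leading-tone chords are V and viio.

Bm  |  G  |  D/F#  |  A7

i - VI - III6 - VII7

Bm: minor triad on B = scale degree 1 → i.
G: root G is the submediant; major triad there is VI.
D/F# has root D, degree 3 in B minor, so III6.
A7: dominant seventh chord on A = scale degree 7 → VII7.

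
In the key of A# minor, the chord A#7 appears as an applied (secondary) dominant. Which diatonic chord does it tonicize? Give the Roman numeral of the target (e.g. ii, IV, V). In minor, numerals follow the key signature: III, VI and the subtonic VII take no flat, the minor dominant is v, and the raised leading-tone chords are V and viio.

iv

The chord is a dominant seventh chord on A#.
A dominant resolves down a perfect fifth: A# → D#. In A# minor, D# is scale degree 4, i.e. iv.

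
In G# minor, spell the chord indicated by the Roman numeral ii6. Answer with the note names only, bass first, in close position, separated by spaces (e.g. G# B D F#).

C# E# A#

ii6 is the minor supertonic, borrowed from the parallel major (the Dorian ii). In G# minor that root is A#.
So the chord is A#-C#-E#.
The figured bass 6 indicates first inversion, placing the third (C#) in the bass: C#-E#-A#.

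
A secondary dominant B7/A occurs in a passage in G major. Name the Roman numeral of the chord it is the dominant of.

vi

The chord is a dominant seventh chord on B.
A dominant resolves down a perfect fifth: B → E. In G major, E is scale degree 6, i.e. vi.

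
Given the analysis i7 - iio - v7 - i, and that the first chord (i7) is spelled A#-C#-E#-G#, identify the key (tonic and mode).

A# minor

i7 is given as A#-C#-E#-G# — a minor seventh chord with root A#.
If A# is scale degree 1 and the mode makes that degree carry a minor seventh chord, the tonic is A# and the mode is minor.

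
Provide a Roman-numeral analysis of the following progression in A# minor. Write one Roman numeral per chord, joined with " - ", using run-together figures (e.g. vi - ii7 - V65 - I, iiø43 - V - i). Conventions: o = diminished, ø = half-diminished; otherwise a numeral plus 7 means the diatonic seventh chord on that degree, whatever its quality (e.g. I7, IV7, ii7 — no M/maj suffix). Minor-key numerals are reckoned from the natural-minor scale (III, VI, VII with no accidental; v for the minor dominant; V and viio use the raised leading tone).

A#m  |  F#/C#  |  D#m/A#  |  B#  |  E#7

i - VI64 - iv64 - V/V - V7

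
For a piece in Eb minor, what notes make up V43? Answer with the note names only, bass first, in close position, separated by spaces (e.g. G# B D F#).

F Ab Bb D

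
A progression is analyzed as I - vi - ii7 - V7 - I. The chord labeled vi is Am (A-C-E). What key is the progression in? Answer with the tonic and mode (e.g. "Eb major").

C major

The anchor chord is a minor triad on A, labeled vi.
vi on A implies A is the submediant; that puts the tonic at C, and the lowercase numeral fits major mode.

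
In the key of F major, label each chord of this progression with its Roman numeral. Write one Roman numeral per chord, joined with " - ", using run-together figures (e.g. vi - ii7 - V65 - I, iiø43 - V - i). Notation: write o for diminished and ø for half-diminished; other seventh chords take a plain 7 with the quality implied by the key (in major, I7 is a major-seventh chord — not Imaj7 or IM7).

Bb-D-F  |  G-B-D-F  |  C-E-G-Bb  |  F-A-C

IV - V7/V - V7 - I

Bb-D-F has root Bb, degree 4 in F major, so IV.
G-B-D-F is the secondary dominant of V (dominant seventh chord on G): V7/V.
C-E-G-Bb: root C is the dominant; dominant seventh chord there is V7.
F-A-C: root F is the tonic; major triad there is I.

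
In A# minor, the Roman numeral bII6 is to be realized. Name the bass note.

D#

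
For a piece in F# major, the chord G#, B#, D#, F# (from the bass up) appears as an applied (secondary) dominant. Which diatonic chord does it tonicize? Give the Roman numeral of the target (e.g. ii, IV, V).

V

The chord is a dominant seventh chord on G#.
A dominant resolves down a perfect fifth: G# → C#. In F# major, C# is scale degree 5, i.e. V.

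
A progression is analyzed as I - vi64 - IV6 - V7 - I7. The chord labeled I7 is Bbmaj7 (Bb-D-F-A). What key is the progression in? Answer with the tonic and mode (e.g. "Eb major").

The anchor chord is a major seventh chord on Bb, labeled I7.
If Bb is scale degree 1 and the mode makes that degree carry a major seventh chord, the tonic is Bb and the mode is major.

Bb major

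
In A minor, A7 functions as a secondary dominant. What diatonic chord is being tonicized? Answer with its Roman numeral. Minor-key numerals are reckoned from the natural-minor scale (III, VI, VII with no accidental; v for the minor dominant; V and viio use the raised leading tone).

iv

The chord is a dominant seventh chord on A.
A dominant resolves down a perfect fifth: A → D. In A minor, D is scale degree 4, i.e. iv.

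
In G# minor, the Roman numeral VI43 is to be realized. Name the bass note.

VI in G# minor has root E; the chord is E-G#-B-D#.
The figure 43 means second inversion — the fifth is in the bass.

B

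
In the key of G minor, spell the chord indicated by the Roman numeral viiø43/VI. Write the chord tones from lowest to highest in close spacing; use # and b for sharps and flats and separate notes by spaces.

Ab C D F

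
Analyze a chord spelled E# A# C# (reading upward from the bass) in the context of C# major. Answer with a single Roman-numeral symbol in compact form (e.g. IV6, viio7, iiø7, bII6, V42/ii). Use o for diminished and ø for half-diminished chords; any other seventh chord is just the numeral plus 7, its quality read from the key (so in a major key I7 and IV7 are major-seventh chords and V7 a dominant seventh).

vi64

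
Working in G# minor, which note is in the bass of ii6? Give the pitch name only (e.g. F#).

ii in G# minor has root A#; the chord is A#-C#-E#.
The figure 6 means first inversion — the third is in the bass.

C#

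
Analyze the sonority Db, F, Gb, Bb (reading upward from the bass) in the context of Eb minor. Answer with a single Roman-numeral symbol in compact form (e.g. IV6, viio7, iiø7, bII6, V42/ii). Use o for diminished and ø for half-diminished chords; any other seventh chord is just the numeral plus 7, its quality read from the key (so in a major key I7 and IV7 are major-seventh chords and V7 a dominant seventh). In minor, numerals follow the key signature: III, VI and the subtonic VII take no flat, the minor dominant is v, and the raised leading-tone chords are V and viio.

III43

Stacked in thirds the chord is Gb-Bb-Db-F: a major seventh chord on Gb.
Gb is scale degree 3 in Eb minor, and a major seventh chord on that degree is written III7.
With Db in the bass the chord is in second inversion, so the figured bass is 43.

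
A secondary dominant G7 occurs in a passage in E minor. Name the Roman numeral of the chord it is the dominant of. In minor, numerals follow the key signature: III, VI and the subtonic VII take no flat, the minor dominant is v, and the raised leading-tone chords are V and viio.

The chord is a dominant seventh chord on G.
A dominant resolves down a perfect fifth: G → C. In E minor, C is scale degree 6, i.e. VI.

VI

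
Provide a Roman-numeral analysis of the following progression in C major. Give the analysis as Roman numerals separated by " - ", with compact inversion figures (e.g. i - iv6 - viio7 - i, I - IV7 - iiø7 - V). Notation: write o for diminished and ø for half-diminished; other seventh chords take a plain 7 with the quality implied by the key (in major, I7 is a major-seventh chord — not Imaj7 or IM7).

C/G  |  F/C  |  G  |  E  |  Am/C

I64 - IV64 - V - V/vi - vi6

C/G: root C is the tonic; major triad there is I64.
F/C: root F is the subdominant; major triad there is IV64.
G has root G, degree 5 in C major, so V.
E: chromatic; E is V of vi, so V/vi.
Am/C has root A, degree 6 in C major, so vi6.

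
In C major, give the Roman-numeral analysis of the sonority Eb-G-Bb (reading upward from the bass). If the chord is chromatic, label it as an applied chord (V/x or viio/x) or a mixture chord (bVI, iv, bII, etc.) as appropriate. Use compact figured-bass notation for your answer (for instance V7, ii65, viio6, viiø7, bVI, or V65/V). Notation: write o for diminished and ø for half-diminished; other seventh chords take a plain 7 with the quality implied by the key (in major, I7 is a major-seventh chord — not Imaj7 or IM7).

Stacked in thirds the chord is Eb-G-Bb: a major triad on Eb.
Eb is the lowered third degree of C major (diatonic 3 would be E). This is a major triad on the lowered third degree, borrowed from the parallel minor.

bIII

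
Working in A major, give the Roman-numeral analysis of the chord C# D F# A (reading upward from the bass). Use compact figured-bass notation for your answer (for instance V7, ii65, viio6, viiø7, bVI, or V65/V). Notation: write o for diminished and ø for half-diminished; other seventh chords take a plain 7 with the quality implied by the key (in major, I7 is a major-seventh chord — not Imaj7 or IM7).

The pitches D-F#-A-C# form a major seventh chord rooted on D.
D is scale degree 4 in A major, and a major seventh chord on that degree is written IV7.
With C# in the bass the chord is in third inversion, so the figured bass is 42.

IV42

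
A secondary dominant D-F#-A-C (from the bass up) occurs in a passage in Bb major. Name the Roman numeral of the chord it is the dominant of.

The chord is a dominant seventh chord on D.
A dominant resolves down a perfect fifth: D → G. In Bb major, G is scale degree 6, i.e. vi.

vi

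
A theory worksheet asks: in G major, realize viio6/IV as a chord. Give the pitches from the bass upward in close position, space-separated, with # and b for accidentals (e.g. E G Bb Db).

viio6/IV is a secondary leading-tone chord. The target IV is C in G major; the applied chord is rooted a semitone below, on B.
Building a diminished triad on B gives B-D-F.
The figured bass 6 indicates first inversion, placing the third (D) in the bass: D-F-B.

D F B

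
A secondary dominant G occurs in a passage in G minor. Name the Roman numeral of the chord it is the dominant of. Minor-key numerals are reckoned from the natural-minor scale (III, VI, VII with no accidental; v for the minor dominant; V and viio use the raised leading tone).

iv

The chord is a major triad on G.
A dominant resolves down a perfect fifth: G → C. In G minor, C is scale degree 4, i.e. iv.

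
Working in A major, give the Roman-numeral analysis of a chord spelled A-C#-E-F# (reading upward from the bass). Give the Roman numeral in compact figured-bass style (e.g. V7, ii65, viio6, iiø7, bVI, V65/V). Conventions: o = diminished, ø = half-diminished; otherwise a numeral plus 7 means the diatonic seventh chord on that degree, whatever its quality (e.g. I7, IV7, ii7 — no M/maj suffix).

vi65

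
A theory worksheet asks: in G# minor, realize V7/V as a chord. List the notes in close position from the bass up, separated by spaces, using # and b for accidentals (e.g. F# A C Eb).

A# C## E# G#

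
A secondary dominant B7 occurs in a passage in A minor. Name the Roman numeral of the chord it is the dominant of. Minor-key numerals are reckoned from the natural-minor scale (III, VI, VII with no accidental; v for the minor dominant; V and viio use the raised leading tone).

V

The chord is a dominant seventh chord on B.
A dominant resolves down a perfect fifth: B → E. In A minor, E is scale degree 5, i.e. V.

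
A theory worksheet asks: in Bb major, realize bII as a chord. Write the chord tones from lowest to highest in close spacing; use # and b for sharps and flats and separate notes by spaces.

Cb Eb Gb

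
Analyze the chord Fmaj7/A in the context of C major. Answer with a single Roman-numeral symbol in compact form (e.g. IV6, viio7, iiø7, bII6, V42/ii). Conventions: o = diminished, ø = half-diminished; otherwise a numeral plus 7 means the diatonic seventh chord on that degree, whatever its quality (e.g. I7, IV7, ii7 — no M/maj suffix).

IV65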